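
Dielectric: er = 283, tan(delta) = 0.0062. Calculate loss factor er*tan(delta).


Loss = 283 * 0.0062 = 1.755

1.755


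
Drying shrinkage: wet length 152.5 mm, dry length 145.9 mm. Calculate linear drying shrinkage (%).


DS = (152.5 - 145.9) / 152.5 * 100 = 4.33%

4.33


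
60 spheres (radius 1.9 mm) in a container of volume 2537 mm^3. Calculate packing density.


V_sphere = 4/3*pi*1.9^3 = 28.7309 mm^3
Total V = 60*28.7309 = 1723.854 mm^3
PD = 1723.854 / 2537 = 0.679

0.679


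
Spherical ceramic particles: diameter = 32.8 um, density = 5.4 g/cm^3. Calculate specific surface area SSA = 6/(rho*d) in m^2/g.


SSA = 6 / (5.4 * 32.8) = 0.034 m^2/g

0.034


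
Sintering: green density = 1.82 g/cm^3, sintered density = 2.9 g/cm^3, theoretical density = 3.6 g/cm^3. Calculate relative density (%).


Relative = 2.9 / 3.6 * 100 = 80.6%

80.6


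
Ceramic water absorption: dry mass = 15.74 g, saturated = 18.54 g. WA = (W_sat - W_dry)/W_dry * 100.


WA = (18.54 - 15.74) / 15.74 * 100 = 17.79%

17.79


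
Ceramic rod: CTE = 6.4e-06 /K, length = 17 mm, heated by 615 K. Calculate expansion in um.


dL = 6.4e-06 * 17 * 615 * 1000 = 66.912 um

66.912


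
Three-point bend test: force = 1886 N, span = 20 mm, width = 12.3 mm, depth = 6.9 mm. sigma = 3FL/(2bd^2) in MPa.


sigma = 3*1886*20/(2*12.3*6.9^2) = 96.6 MPa

96.6


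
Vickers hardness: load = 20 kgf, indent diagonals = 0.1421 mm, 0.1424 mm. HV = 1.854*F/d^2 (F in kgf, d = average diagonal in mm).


d_avg = (0.1421+0.1424)/2 = 0.14225 mm
HV = 1.854*20/0.14225^2 = 1832

1832


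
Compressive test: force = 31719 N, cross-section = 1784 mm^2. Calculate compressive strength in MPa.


CS = 31719 / 1784 = 17.8 MPa

17.8


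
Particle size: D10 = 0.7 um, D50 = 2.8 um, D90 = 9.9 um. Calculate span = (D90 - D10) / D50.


Span = (9.9 - 0.7) / 2.8 = 9.2 / 2.8 = 3.286

3.286


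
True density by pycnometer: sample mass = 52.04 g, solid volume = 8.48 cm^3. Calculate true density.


TD = 52.04 / 8.48 = 6.137 g/cm^3

6.137


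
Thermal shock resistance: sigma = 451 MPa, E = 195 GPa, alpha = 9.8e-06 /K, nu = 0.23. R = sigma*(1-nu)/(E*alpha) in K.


R = 451*(1-0.23)/(195*1000*9.8e-06) = 182 K

182


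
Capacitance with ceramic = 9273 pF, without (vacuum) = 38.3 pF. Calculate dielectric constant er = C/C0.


er = 9273 / 38.3 = 242.11

242.11


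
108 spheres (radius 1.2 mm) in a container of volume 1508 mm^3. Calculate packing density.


V_sphere = 4/3*pi*1.2^3 = 7.2382 mm^3
Total V = 108*7.2382 = 781.7256 mm^3
PD = 781.7256 / 1508 = 0.518

0.518


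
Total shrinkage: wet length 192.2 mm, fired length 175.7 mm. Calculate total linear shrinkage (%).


TS = (192.2 - 175.7) / 192.2 * 100 = 8.58%

8.58


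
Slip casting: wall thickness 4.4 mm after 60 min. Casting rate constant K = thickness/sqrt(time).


K = 4.4 / sqrt(60) = 4.4 / 7.746 = 0.568 mm/min^0.5

0.568


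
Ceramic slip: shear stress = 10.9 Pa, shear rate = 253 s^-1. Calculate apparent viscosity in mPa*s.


eta = tau/gamma * 1000 = 10.9/253 * 1000 = 43.1 mPa*s

43.1


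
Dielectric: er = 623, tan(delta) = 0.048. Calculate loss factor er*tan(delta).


Loss = 623 * 0.048 = 29.904

29.904


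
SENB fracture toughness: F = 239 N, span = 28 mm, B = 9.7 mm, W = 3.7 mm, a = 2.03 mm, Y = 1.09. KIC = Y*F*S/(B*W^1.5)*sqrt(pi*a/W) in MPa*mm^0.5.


KIC = 1.09*239*28/(9.7*3.7^1.5)*sqrt(pi*2.03/3.7) = 138.72

138.72


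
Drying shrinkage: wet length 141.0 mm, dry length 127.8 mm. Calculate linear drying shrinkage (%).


DS = (141.0 - 127.8) / 141.0 * 100 = 9.36%

9.36


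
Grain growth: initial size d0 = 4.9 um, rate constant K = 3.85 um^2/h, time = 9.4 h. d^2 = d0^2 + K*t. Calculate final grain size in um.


d^2 = 4.9^2 + 3.85*9.4 = 60.2
d = sqrt(60.2) = 7.76 um

7.76


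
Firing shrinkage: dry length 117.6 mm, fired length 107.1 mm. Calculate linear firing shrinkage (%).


FS = (117.6 - 107.1) / 117.6 * 100 = 8.93%

8.93


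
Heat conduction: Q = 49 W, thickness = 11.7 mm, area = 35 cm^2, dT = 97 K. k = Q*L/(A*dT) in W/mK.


k = 49*11.7/1000/(35/10000*97) = 1.69 W/mK

1.69


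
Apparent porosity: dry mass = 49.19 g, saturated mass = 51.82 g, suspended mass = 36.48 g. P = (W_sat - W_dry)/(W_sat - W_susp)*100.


P = (51.82 - 49.19) / (51.82 - 36.48) * 100 = 2.63 / 15.34 * 100 = 17.1%

17.1


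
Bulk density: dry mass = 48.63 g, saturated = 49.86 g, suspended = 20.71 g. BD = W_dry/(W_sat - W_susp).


BD = 48.63 / (49.86 - 20.71) = 48.63 / 29.15 = 1.668 g/cm^3

1.668


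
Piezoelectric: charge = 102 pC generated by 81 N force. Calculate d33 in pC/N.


d33 = 102 / 81 = 1.3 pC/N

1.3


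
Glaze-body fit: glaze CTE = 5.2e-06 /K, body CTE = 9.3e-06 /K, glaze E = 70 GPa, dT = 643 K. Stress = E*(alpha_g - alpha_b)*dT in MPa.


Stress = 70*1000*(5.2e-06 - 9.3e-06)*643 = -184.5 MPa

-184.5


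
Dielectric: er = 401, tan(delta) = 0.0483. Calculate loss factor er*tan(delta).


Loss = 401 * 0.0483 = 19.368

19.368


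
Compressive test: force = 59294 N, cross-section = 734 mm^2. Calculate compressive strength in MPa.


CS = 59294 / 734 = 80.8 MPa

80.8


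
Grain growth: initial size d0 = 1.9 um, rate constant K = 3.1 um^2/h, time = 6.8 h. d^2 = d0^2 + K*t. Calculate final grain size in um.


d^2 = 1.9^2 + 3.1*6.8 = 24.69
d = sqrt(24.69) = 4.97 um

4.97


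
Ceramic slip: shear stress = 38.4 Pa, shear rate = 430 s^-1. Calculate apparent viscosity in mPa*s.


eta = tau/gamma * 1000 = 38.4/430 * 1000 = 89.3 mPa*s

89.3


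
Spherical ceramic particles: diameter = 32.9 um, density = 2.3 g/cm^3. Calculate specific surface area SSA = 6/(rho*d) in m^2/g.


SSA = 6 / (2.3 * 32.9) = 0.079 m^2/g

0.079


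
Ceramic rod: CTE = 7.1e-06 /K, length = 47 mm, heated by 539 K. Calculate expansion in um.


dL = 7.1e-06 * 47 * 539 * 1000 = 179.864 um

179.864


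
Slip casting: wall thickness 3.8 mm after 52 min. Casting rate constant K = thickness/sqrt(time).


K = 3.8 / sqrt(52) = 3.8 / 7.2111 = 0.527 mm/min^0.5

0.527


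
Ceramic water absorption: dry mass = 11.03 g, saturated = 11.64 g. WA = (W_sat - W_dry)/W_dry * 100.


WA = (11.64 - 11.03) / 11.03 * 100 = 5.53%

5.53


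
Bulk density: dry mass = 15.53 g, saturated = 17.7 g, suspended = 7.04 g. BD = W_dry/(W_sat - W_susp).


BD = 15.53 / (17.7 - 7.04) = 15.53 / 10.66 = 1.457 g/cm^3

1.457


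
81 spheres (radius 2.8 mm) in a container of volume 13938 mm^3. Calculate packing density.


V_sphere = 4/3*pi*2.8^3 = 91.9523 mm^3
Total V = 81*91.9523 = 7448.1363 mm^3
PD = 7448.1363 / 13938 = 0.534

0.534


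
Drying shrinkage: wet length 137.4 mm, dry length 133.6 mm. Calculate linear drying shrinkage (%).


DS = (137.4 - 133.6) / 137.4 * 100 = 2.77%

2.77


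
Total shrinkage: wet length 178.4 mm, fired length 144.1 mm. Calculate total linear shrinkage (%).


TS = (178.4 - 144.1) / 178.4 * 100 = 19.23%

19.23


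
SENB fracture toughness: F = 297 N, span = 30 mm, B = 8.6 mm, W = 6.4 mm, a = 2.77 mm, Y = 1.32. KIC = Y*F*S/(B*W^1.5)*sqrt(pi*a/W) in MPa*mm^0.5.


KIC = 1.32*297*30/(8.6*6.4^1.5)*sqrt(pi*2.77/6.4) = 98.49

98.49


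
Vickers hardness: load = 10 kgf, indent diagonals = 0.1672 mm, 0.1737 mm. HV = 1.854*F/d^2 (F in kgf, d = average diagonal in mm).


d_avg = (0.1672+0.1737)/2 = 0.17045 mm
HV = 1.854*10/0.17045^2 = 638

638


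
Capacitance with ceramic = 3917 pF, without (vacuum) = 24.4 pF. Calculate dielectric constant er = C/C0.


er = 3917 / 24.4 = 160.53

160.53


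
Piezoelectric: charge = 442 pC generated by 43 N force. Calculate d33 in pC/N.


d33 = 442 / 43 = 10.3 pC/N

10.3


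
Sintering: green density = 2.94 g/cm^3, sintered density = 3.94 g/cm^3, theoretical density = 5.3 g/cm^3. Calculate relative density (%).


Relative = 3.94 / 5.3 * 100 = 74.3%

74.3


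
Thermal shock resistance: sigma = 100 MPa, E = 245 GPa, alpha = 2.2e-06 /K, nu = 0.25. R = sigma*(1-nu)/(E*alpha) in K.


R = 100*(1-0.25)/(245*1000*2.2e-06) = 139 K

139


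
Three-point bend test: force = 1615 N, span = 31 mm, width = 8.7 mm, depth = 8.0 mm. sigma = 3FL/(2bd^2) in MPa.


sigma = 3*1615*31/(2*8.7*8.0^2) = 134.9 MPa

134.9


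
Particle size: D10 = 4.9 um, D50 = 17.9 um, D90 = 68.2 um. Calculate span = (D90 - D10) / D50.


Span = (68.2 - 4.9) / 17.9 = 63.3 / 17.9 = 3.536

3.536


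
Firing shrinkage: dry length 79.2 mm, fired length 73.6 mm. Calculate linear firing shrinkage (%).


FS = (79.2 - 73.6) / 79.2 * 100 = 7.07%

7.07


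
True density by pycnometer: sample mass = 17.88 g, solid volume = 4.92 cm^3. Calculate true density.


TD = 17.88 / 4.92 = 3.634 g/cm^3

3.634


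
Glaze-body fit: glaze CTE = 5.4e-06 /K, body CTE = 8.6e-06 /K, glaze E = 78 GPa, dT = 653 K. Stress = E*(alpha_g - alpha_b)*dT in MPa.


Stress = 78*1000*(5.4e-06 - 8.6e-06)*653 = -163.0 MPa

-163.0


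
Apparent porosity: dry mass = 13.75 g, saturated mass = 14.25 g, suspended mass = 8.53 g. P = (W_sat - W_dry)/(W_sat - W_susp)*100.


P = (14.25 - 13.75) / (14.25 - 8.53) * 100 = 0.5 / 5.72 * 100 = 8.7%

8.7


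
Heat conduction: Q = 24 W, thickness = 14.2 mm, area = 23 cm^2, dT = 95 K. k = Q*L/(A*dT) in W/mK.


k = 24*14.2/1000/(23/10000*95) = 1.56 W/mK

1.56


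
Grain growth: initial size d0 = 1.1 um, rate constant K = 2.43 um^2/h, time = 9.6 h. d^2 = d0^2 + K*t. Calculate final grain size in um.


d^2 = 1.1^2 + 2.43*9.6 = 24.538
d = sqrt(24.538) = 4.95 um

4.95


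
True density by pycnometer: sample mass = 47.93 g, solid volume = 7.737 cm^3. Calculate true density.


TD = 47.93 / 7.737 = 6.195 g/cm^3

6.195


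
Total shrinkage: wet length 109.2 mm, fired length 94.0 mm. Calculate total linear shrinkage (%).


TS = (109.2 - 94.0) / 109.2 * 100 = 13.92%

13.92


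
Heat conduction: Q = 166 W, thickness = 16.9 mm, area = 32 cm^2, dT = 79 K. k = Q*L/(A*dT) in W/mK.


k = 166*16.9/1000/(32/10000*79) = 11.1 W/mK

11.1


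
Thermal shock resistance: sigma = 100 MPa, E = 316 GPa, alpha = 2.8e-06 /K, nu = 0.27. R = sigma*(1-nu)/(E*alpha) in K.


R = 100*(1-0.27)/(316*1000*2.8e-06) = 83 K

83


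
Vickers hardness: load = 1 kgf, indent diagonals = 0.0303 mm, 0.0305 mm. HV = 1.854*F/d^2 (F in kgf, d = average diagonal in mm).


d_avg = (0.0303+0.0305)/2 = 0.0304 mm
HV = 1.854*1/0.0304^2 = 2006

2006


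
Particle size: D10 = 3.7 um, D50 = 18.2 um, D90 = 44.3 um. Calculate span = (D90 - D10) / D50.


Span = (44.3 - 3.7) / 18.2 = 40.6 / 18.2 = 2.231

2.231


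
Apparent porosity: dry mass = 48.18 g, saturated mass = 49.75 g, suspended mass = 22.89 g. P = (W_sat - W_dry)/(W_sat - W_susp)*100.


P = (49.75 - 48.18) / (49.75 - 22.89) * 100 = 1.57 / 26.86 * 100 = 5.8%

5.8


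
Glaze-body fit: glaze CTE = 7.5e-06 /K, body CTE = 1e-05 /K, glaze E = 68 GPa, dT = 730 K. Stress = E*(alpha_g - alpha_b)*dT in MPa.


Stress = 68*1000*(7.5e-06 - 1e-05)*730 = -124.1 MPa

-124.1


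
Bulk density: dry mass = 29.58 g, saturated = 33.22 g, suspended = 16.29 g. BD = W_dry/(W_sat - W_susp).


BD = 29.58 / (33.22 - 16.29) = 29.58 / 16.93 = 1.747 g/cm^3

1.747


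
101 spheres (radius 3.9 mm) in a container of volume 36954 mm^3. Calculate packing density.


V_sphere = 4/3*pi*3.9^3 = 248.4748 mm^3
Total V = 101*248.4748 = 25095.9548 mm^3
PD = 25095.9548 / 36954 = 0.679

0.679


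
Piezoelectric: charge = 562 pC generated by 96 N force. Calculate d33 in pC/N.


d33 = 562 / 96 = 5.9 pC/N

5.9


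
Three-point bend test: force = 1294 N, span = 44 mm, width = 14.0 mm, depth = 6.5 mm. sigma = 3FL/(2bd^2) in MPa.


sigma = 3*1294*44/(2*14.0*6.5^2) = 144.4 MPa

144.4


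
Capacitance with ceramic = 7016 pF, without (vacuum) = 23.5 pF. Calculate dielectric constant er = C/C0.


er = 7016 / 23.5 = 298.55

298.55


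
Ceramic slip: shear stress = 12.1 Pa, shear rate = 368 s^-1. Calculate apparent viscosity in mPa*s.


eta = tau/gamma * 1000 = 12.1/368 * 1000 = 32.9 mPa*s

32.9


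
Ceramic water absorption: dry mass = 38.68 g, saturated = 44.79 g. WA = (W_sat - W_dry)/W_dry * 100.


WA = (44.79 - 38.68) / 38.68 * 100 = 15.8%

15.8


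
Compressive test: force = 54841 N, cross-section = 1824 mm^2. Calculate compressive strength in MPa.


CS = 54841 / 1824 = 30.1 MPa

30.1


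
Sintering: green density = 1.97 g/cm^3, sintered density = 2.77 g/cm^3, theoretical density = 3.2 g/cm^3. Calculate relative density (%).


Relative = 2.77 / 3.2 * 100 = 86.6%

86.6


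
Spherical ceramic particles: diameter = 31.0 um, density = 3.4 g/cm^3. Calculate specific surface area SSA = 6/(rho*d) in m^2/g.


SSA = 6 / (3.4 * 31.0) = 0.057 m^2/g

0.057


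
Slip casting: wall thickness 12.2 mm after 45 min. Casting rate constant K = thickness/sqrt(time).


K = 12.2 / sqrt(45) = 12.2 / 6.7082 = 1.819 mm/min^0.5

1.819


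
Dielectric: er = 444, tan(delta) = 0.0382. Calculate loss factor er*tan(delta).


Loss = 444 * 0.0382 = 16.961

16.961


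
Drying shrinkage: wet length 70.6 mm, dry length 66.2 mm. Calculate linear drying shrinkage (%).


DS = (70.6 - 66.2) / 70.6 * 100 = 6.23%

6.23


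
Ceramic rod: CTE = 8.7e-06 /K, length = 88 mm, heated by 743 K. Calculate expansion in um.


dL = 8.7e-06 * 88 * 743 * 1000 = 568.841 um

568.841


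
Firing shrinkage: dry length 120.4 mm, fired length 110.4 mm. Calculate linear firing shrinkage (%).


FS = (120.4 - 110.4) / 120.4 * 100 = 8.31%

8.31


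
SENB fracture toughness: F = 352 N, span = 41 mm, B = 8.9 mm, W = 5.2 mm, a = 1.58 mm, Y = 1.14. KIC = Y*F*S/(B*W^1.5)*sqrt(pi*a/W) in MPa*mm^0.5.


KIC = 1.14*352*41/(8.9*5.2^1.5)*sqrt(pi*1.58/5.2) = 152.31

152.31


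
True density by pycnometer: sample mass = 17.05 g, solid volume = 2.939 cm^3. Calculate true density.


TD = 17.05 / 2.939 = 5.801 g/cm^3

5.801


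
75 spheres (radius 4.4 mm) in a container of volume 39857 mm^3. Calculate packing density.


V_sphere = 4/3*pi*4.4^3 = 356.8179 mm^3
Total V = 75*356.8179 = 26761.3425 mm^3
PD = 26761.3425 / 39857 = 0.671

0.671


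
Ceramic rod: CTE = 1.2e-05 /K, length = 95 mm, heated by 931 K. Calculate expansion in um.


dL = 1.2e-05 * 95 * 931 * 1000 = 1061.34 um

1061.34


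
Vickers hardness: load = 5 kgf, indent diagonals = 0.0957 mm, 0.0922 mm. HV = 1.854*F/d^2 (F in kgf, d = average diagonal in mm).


d_avg = (0.0957+0.0922)/2 = 0.09395 mm
HV = 1.854*5/0.09395^2 = 1050

1050


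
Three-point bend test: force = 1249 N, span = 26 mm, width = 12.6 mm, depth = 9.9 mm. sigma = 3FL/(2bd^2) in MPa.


sigma = 3*1249*26/(2*12.6*9.9^2) = 39.4 MPa

39.4


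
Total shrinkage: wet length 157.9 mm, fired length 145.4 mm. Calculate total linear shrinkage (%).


TS = (157.9 - 145.4) / 157.9 * 100 = 7.92%

7.92


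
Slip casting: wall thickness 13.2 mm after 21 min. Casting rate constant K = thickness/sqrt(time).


K = 13.2 / sqrt(21) = 13.2 / 4.5826 = 2.88 mm/min^0.5

2.88


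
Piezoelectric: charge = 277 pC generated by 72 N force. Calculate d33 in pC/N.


d33 = 277 / 72 = 3.8 pC/N

3.8


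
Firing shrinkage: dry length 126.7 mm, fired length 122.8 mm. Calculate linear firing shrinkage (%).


FS = (126.7 - 122.8) / 126.7 * 100 = 3.08%

3.08


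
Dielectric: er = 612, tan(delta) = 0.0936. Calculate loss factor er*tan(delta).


Loss = 612 * 0.0936 = 57.283

57.283


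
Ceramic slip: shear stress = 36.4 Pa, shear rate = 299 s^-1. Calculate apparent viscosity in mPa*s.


eta = tau/gamma * 1000 = 36.4/299 * 1000 = 121.7 mPa*s

121.7


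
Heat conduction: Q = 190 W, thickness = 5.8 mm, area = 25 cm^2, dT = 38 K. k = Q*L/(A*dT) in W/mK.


k = 190*5.8/1000/(25/10000*38) = 11.6 W/mK

11.6


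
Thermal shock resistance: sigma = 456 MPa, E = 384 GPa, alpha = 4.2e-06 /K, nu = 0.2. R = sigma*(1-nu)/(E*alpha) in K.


R = 456*(1-0.2)/(384*1000*4.2e-06) = 226 K

226


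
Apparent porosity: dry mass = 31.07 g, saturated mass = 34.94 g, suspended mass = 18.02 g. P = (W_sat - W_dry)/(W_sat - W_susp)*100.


P = (34.94 - 31.07) / (34.94 - 18.02) * 100 = 3.87 / 16.92 * 100 = 22.9%

22.9


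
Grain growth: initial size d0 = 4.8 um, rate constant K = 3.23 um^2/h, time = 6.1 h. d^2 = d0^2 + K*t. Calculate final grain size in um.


d^2 = 4.8^2 + 3.23*6.1 = 42.743
d = sqrt(42.743) = 6.54 um

6.54


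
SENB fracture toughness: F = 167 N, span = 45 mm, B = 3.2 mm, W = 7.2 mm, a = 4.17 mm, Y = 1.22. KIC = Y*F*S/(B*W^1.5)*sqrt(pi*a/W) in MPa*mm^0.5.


KIC = 1.22*167*45/(3.2*7.2^1.5)*sqrt(pi*4.17/7.2) = 200.04

200.04


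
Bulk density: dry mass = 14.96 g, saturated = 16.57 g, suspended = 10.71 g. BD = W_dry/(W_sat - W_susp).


BD = 14.96 / (16.57 - 10.71) = 14.96 / 5.86 = 2.553 g/cm^3

2.553


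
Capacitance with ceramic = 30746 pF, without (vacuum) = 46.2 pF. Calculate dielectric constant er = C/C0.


er = 30746 / 46.2 = 665.5

665.5


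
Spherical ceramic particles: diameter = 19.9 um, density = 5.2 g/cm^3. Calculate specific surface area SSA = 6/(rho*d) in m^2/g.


SSA = 6 / (5.2 * 19.9) = 0.058 m^2/g

0.058


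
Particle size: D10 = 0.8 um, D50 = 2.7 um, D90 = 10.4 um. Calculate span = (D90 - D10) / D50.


Span = (10.4 - 0.8) / 2.7 = 9.6 / 2.7 = 3.556

3.556


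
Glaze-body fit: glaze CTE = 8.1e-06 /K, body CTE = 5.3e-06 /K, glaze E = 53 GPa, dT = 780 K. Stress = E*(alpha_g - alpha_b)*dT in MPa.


Stress = 53*1000*(8.1e-06 - 5.3e-06)*780 = 115.8 MPa

115.8


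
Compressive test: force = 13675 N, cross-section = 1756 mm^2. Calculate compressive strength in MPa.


CS = 13675 / 1756 = 7.8 MPa

7.8


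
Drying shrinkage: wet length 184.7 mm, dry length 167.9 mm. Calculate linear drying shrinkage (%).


DS = (184.7 - 167.9) / 184.7 * 100 = 9.1%

9.1


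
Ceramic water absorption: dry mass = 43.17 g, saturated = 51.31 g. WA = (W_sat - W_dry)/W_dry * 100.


WA = (51.31 - 43.17) / 43.17 * 100 = 18.86%

18.86


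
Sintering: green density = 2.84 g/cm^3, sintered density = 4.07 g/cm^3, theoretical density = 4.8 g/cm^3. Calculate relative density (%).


Relative = 4.07 / 4.8 * 100 = 84.8%

84.8


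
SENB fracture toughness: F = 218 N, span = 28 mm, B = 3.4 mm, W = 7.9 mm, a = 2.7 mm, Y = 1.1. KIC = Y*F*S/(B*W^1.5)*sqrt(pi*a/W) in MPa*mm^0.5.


KIC = 1.1*218*28/(3.4*7.9^1.5)*sqrt(pi*2.7/7.9) = 92.16

92.16


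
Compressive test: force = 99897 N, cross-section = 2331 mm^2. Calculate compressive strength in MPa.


CS = 99897 / 2331 = 42.9 MPa

42.9


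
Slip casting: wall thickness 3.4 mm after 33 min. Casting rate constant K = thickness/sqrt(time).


K = 3.4 / sqrt(33) = 3.4 / 5.7446 = 0.592 mm/min^0.5

0.592


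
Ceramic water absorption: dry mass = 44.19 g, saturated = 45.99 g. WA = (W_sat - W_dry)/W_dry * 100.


WA = (45.99 - 44.19) / 44.19 * 100 = 4.07%

4.07


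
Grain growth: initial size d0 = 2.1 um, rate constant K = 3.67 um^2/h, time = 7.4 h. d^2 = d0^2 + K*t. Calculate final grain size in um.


d^2 = 2.1^2 + 3.67*7.4 = 31.568
d = sqrt(31.568) = 5.62 um

5.62


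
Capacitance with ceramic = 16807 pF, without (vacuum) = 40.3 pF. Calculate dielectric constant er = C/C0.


er = 16807 / 40.3 = 417.05

417.05


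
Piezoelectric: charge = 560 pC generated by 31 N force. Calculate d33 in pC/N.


d33 = 560 / 31 = 18.1 pC/N

18.1


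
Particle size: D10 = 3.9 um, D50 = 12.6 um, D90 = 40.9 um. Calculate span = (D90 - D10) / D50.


Span = (40.9 - 3.9) / 12.6 = 37.0 / 12.6 = 2.937

2.937


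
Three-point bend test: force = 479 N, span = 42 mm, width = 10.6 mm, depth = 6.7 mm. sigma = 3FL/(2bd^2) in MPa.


sigma = 3*479*42/(2*10.6*6.7^2) = 63.4 MPa

63.4


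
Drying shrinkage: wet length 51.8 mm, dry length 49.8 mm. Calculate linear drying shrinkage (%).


DS = (51.8 - 49.8) / 51.8 * 100 = 3.86%

3.86


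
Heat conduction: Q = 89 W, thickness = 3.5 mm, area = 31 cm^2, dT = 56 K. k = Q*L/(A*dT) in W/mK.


k = 89*3.5/1000/(31/10000*56) = 1.79 W/mK

1.79


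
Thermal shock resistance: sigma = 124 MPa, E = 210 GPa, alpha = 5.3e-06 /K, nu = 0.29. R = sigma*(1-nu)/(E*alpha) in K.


R = 124*(1-0.29)/(210*1000*5.3e-06) = 79 K

79


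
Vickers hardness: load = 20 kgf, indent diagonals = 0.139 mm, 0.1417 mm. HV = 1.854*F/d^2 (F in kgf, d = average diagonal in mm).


d_avg = (0.139+0.1417)/2 = 0.14035 mm
HV = 1.854*20/0.14035^2 = 1882

1882


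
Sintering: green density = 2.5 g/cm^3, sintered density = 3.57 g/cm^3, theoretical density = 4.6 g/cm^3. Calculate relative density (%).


Relative = 3.57 / 4.6 * 100 = 77.6%

77.6


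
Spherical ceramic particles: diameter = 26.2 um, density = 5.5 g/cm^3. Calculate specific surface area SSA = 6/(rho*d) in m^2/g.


SSA = 6 / (5.5 * 26.2) = 0.042 m^2/g

0.042


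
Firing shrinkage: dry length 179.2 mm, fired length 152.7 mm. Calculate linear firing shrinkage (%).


FS = (179.2 - 152.7) / 179.2 * 100 = 14.79%

14.79


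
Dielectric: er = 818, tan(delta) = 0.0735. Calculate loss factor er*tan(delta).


Loss = 818 * 0.0735 = 60.123

60.123


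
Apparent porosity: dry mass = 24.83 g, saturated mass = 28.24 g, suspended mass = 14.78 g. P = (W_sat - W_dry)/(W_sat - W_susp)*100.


P = (28.24 - 24.83) / (28.24 - 14.78) * 100 = 3.41 / 13.46 * 100 = 25.3%

25.3


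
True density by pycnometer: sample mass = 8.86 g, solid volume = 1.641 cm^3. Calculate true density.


TD = 8.86 / 1.641 = 5.399 g/cm^3

5.399


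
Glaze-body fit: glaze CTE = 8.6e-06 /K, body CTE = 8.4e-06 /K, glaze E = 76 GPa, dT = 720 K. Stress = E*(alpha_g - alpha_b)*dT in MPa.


Stress = 76*1000*(8.6e-06 - 8.4e-06)*720 = 10.9 MPa

10.9


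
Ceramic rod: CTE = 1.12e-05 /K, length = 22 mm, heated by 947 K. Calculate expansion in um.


dL = 1.12e-05 * 22 * 947 * 1000 = 233.341 um

233.341


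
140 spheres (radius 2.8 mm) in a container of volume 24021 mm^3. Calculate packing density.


V_sphere = 4/3*pi*2.8^3 = 91.9523 mm^3
Total V = 140*91.9523 = 12873.322 mm^3
PD = 12873.322 / 24021 = 0.536

0.536


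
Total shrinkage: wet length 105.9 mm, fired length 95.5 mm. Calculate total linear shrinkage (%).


TS = (105.9 - 95.5) / 105.9 * 100 = 9.82%

9.82


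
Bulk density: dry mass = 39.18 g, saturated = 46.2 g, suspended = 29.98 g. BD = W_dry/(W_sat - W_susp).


BD = 39.18 / (46.2 - 29.98) = 39.18 / 16.22 = 2.416 g/cm^3

2.416


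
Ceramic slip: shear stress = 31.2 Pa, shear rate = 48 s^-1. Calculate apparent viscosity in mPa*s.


eta = tau/gamma * 1000 = 31.2/48 * 1000 = 650.0 mPa*s

650.0


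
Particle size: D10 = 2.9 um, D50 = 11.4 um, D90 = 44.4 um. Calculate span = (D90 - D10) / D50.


Span = (44.4 - 2.9) / 11.4 = 41.5 / 11.4 = 3.64

3.64


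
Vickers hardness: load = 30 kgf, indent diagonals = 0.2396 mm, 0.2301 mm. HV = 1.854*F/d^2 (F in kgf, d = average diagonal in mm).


d_avg = (0.2396+0.2301)/2 = 0.23485 mm
HV = 1.854*30/0.23485^2 = 1008

1008


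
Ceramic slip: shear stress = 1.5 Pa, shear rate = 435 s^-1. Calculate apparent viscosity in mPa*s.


eta = tau/gamma * 1000 = 1.5/435 * 1000 = 3.4 mPa*s

3.4


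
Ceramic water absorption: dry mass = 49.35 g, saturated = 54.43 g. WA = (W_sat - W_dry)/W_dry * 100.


WA = (54.43 - 49.35) / 49.35 * 100 = 10.29%

10.29


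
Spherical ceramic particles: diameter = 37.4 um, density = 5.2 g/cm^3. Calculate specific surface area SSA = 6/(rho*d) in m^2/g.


SSA = 6 / (5.2 * 37.4) = 0.031 m^2/g

0.031


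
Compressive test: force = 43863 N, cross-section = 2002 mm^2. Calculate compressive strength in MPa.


CS = 43863 / 2002 = 21.9 MPa

21.9


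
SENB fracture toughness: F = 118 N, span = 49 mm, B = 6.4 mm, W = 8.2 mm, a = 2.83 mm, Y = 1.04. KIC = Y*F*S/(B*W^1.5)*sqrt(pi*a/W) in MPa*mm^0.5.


KIC = 1.04*118*49/(6.4*8.2^1.5)*sqrt(pi*2.83/8.2) = 41.67

41.67


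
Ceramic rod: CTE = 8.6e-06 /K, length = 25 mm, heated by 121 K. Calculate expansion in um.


dL = 8.6e-06 * 25 * 121 * 1000 = 26.015 um

26.015


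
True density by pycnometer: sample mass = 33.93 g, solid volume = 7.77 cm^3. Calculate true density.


TD = 33.93 / 7.77 = 4.367 g/cm^3

4.367


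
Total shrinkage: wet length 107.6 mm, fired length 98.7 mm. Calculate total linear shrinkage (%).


TS = (107.6 - 98.7) / 107.6 * 100 = 8.27%

8.27


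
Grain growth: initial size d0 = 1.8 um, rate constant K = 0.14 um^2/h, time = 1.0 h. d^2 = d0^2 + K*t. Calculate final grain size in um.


d^2 = 1.8^2 + 0.14*1.0 = 3.38
d = sqrt(3.38) = 1.84 um

1.84


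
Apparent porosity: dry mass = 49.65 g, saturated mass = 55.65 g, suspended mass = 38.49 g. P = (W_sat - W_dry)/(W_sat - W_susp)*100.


P = (55.65 - 49.65) / (55.65 - 38.49) * 100 = 6.0 / 17.16 * 100 = 35.0%

35.0


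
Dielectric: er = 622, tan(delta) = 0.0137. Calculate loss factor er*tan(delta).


Loss = 622 * 0.0137 = 8.521

8.521


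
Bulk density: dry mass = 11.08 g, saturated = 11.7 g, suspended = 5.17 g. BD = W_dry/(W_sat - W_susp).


BD = 11.08 / (11.7 - 5.17) = 11.08 / 6.53 = 1.697 g/cm^3

1.697


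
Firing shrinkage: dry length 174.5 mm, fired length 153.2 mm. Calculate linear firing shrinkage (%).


FS = (174.5 - 153.2) / 174.5 * 100 = 12.21%

12.21


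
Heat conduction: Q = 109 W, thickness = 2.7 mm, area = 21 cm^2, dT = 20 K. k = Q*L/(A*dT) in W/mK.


k = 109*2.7/1000/(21/10000*20) = 7.01 W/mK

7.01


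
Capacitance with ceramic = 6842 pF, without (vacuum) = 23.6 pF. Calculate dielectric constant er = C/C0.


er = 6842 / 23.6 = 289.92

289.92


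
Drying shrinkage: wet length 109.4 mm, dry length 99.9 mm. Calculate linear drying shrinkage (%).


DS = (109.4 - 99.9) / 109.4 * 100 = 8.68%

8.68


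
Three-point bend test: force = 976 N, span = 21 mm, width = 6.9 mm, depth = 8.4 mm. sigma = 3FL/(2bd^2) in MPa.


sigma = 3*976*21/(2*6.9*8.4^2) = 63.1 MPa

63.1


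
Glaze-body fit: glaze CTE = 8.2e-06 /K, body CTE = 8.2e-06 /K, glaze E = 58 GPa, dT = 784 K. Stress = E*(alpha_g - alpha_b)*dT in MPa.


Stress = 58*1000*(8.2e-06 - 8.2e-06)*784 = 0.0 MPa

0.0


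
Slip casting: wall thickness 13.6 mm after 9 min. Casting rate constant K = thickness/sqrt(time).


K = 13.6 / sqrt(9) = 13.6 / 3.0 = 4.533 mm/min^0.5

4.533


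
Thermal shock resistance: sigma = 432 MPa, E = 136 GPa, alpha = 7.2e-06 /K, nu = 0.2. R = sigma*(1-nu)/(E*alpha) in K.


R = 432*(1-0.2)/(136*1000*7.2e-06) = 353 K

353


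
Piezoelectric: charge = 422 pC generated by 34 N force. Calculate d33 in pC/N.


d33 = 422 / 34 = 12.4 pC/N

12.4


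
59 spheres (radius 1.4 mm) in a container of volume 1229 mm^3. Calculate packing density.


V_sphere = 4/3*pi*1.4^3 = 11.494 mm^3
Total V = 59*11.494 = 678.146 mm^3
PD = 678.146 / 1229 = 0.552

0.552


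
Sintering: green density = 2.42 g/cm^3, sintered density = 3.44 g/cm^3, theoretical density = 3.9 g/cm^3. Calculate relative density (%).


Relative = 3.44 / 3.9 * 100 = 88.2%

88.2


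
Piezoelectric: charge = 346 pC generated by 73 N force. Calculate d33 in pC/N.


d33 = 346 / 73 = 4.7 pC/N

4.7


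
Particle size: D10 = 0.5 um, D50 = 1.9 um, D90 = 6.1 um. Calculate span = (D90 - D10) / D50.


Span = (6.1 - 0.5) / 1.9 = 5.6 / 1.9 = 2.947

2.947


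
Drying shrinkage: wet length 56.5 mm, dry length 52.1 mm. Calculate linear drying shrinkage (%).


DS = (56.5 - 52.1) / 56.5 * 100 = 7.79%

7.79


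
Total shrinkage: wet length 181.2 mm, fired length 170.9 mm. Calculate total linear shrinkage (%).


TS = (181.2 - 170.9) / 181.2 * 100 = 5.68%

5.68


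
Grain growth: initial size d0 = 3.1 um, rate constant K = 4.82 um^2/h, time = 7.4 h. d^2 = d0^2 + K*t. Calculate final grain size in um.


d^2 = 3.1^2 + 4.82*7.4 = 45.278
d = sqrt(45.278) = 6.73 um

6.73


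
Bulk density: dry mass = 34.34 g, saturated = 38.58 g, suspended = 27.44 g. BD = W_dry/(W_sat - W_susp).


BD = 34.34 / (38.58 - 27.44) = 34.34 / 11.14 = 3.083 g/cm^3

3.083


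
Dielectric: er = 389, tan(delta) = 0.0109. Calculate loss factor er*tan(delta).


Loss = 389 * 0.0109 = 4.24

4.24


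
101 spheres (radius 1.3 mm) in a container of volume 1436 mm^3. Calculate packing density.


V_sphere = 4/3*pi*1.3^3 = 9.2028 mm^3
Total V = 101*9.2028 = 929.4828 mm^3
PD = 929.4828 / 1436 = 0.647

0.647


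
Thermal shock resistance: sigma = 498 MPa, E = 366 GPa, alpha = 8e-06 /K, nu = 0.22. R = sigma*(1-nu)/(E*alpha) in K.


R = 498*(1-0.22)/(366*1000*8e-06) = 133 K

133


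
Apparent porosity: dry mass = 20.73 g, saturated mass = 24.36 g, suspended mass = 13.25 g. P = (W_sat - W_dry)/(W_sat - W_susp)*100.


P = (24.36 - 20.73) / (24.36 - 13.25) * 100 = 3.63 / 11.11 * 100 = 32.7%

32.7


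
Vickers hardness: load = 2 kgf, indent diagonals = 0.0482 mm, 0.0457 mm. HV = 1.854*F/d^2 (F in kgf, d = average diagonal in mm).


d_avg = (0.0482+0.0457)/2 = 0.04695 mm
HV = 1.854*2/0.04695^2 = 1682

1682


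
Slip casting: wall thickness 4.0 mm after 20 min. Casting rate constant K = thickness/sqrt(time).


K = 4.0 / sqrt(20) = 4.0 / 4.4721 = 0.894 mm/min^0.5

0.894


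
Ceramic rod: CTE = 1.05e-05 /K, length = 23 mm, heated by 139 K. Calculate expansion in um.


dL = 1.05e-05 * 23 * 139 * 1000 = 33.569 um

33.569


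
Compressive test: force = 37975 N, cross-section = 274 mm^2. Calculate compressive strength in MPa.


CS = 37975 / 274 = 138.6 MPa

138.6


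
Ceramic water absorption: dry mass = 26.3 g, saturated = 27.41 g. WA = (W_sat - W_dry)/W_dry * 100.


WA = (27.41 - 26.3) / 26.3 * 100 = 4.22%

4.22


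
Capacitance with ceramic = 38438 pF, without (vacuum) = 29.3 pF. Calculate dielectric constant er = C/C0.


er = 38438 / 29.3 = 1311.88

1311.88


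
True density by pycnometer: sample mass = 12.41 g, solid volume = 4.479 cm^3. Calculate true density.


TD = 12.41 / 4.479 = 2.771 g/cm^3

2.771


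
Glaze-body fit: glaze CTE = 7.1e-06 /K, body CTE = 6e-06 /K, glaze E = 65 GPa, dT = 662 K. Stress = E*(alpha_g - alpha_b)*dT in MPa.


Stress = 65*1000*(7.1e-06 - 6e-06)*662 = 47.3 MPa

47.3


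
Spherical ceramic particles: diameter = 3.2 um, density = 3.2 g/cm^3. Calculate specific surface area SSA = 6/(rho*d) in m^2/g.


SSA = 6 / (3.2 * 3.2) = 0.586 m^2/g

0.586


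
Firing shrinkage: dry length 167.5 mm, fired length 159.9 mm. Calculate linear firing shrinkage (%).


FS = (167.5 - 159.9) / 167.5 * 100 = 4.54%

4.54


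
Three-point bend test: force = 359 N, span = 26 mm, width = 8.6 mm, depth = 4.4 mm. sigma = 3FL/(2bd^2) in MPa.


sigma = 3*359*26/(2*8.6*4.4^2) = 84.1 MPa

84.1


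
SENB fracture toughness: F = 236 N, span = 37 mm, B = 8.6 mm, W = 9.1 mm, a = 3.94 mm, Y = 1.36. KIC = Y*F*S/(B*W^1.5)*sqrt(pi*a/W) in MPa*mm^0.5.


KIC = 1.36*236*37/(8.6*9.1^1.5)*sqrt(pi*3.94/9.1) = 58.67

58.67


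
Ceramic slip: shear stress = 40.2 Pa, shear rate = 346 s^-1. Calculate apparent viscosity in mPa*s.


eta = tau/gamma * 1000 = 40.2/346 * 1000 = 116.2 mPa*s

116.2


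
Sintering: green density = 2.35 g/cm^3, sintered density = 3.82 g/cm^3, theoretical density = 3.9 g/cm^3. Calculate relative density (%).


Relative = 3.82 / 3.9 * 100 = 97.9%

97.9


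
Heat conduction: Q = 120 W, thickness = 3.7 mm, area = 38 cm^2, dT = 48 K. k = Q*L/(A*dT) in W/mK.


k = 120*3.7/1000/(38/10000*48) = 2.43 W/mK

2.43


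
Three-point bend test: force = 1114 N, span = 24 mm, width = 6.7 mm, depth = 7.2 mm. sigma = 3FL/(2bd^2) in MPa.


sigma = 3*1114*24/(2*6.7*7.2^2) = 115.5 MPa

115.5


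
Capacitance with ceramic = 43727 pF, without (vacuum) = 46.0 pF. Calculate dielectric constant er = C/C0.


er = 43727 / 46.0 = 950.59

950.59


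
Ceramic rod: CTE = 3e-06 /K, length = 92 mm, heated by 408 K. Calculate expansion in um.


dL = 3e-06 * 92 * 408 * 1000 = 112.608 um

112.608


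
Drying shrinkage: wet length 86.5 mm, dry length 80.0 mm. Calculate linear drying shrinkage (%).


DS = (86.5 - 80.0) / 86.5 * 100 = 7.51%

7.51


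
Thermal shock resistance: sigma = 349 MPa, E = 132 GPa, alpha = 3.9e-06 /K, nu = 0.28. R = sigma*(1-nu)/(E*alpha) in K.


R = 349*(1-0.28)/(132*1000*3.9e-06) = 488 K

488


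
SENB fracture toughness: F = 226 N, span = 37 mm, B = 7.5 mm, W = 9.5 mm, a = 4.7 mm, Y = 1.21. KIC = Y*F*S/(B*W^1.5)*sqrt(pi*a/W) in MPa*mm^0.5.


KIC = 1.21*226*37/(7.5*9.5^1.5)*sqrt(pi*4.7/9.5) = 57.44

57.44


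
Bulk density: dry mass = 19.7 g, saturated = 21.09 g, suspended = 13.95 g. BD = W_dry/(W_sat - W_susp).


BD = 19.7 / (21.09 - 13.95) = 19.7 / 7.14 = 2.759 g/cm^3

2.759


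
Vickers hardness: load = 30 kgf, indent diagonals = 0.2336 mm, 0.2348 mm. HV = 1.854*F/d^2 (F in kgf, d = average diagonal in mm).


d_avg = (0.2336+0.2348)/2 = 0.2342 mm
HV = 1.854*30/0.2342^2 = 1014

1014


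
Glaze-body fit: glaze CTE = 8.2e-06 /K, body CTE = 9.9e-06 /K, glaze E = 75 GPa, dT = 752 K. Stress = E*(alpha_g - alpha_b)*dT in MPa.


Stress = 75*1000*(8.2e-06 - 9.9e-06)*752 = -95.9 MPa

-95.9


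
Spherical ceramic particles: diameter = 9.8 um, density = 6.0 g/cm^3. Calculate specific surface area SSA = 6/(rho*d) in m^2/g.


SSA = 6 / (6.0 * 9.8) = 0.102 m^2/g

0.102


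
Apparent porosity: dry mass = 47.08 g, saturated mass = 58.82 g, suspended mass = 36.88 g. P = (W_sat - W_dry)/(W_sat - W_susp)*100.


P = (58.82 - 47.08) / (58.82 - 36.88) * 100 = 11.74 / 21.94 * 100 = 53.5%

53.5


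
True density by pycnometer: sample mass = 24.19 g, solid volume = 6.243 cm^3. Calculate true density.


TD = 24.19 / 6.243 = 3.875 g/cm^3

3.875


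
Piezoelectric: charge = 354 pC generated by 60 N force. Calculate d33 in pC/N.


d33 = 354 / 60 = 5.9 pC/N

5.9


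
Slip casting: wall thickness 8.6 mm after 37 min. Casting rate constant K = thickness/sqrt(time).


K = 8.6 / sqrt(37) = 8.6 / 6.0828 = 1.414 mm/min^0.5

1.414


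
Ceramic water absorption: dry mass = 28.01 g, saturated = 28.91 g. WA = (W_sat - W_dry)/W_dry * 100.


WA = (28.91 - 28.01) / 28.01 * 100 = 3.21%

3.21


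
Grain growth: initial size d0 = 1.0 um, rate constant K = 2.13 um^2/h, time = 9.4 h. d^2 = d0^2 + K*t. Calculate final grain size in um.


d^2 = 1.0^2 + 2.13*9.4 = 21.022
d = sqrt(21.022) = 4.58 um

4.58


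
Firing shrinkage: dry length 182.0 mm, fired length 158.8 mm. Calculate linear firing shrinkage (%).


FS = (182.0 - 158.8) / 182.0 * 100 = 12.75%

12.75


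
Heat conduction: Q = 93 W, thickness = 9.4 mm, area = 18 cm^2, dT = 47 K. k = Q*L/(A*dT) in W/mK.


k = 93*9.4/1000/(18/10000*47) = 10.33 W/mK

10.33


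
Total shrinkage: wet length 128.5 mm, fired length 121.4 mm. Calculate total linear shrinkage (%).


TS = (128.5 - 121.4) / 128.5 * 100 = 5.53%

5.53


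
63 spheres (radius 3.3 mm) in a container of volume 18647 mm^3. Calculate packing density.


V_sphere = 4/3*pi*3.3^3 = 150.5326 mm^3
Total V = 63*150.5326 = 9483.5538 mm^3
PD = 9483.5538 / 18647 = 0.509

0.509


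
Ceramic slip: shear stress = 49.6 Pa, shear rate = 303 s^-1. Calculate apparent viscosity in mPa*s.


eta = tau/gamma * 1000 = 49.6/303 * 1000 = 163.7 mPa*s

163.7


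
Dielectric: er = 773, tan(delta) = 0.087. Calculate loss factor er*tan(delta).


Loss = 773 * 0.087 = 67.251

67.251


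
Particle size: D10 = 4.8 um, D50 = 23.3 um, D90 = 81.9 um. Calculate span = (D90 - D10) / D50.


Span = (81.9 - 4.8) / 23.3 = 77.1 / 23.3 = 3.309

3.309


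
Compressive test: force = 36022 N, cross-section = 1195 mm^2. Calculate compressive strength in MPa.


CS = 36022 / 1195 = 30.1 MPa

30.1


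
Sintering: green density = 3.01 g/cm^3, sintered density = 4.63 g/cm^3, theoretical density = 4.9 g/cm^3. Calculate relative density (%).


Relative = 4.63 / 4.9 * 100 = 94.5%

94.5


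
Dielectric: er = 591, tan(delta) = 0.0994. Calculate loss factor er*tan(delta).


Loss = 591 * 0.0994 = 58.745

58.745


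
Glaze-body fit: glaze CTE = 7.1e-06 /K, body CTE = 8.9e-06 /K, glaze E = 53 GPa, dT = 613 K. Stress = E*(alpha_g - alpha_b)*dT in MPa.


Stress = 53*1000*(7.1e-06 - 8.9e-06)*613 = -58.5 MPa

-58.5


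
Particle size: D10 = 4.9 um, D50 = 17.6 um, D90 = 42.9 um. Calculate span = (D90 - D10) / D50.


Span = (42.9 - 4.9) / 17.6 = 38.0 / 17.6 = 2.159

2.159


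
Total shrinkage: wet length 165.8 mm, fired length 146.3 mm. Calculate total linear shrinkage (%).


TS = (165.8 - 146.3) / 165.8 * 100 = 11.76%

11.76


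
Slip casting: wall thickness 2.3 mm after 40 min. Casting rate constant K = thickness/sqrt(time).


K = 2.3 / sqrt(40) = 2.3 / 6.3246 = 0.364 mm/min^0.5

0.364


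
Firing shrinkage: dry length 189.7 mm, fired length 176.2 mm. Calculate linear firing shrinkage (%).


FS = (189.7 - 176.2) / 189.7 * 100 = 7.12%

7.12


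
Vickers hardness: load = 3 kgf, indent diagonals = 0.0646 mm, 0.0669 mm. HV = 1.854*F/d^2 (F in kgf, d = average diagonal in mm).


d_avg = (0.0646+0.0669)/2 = 0.06575 mm
HV = 1.854*3/0.06575^2 = 1287

1287


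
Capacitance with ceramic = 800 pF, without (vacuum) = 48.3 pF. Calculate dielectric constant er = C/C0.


er = 800 / 48.3 = 16.56

16.56


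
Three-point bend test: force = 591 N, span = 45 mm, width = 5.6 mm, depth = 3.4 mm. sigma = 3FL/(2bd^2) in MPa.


sigma = 3*591*45/(2*5.6*3.4^2) = 616.2 MPa

616.2


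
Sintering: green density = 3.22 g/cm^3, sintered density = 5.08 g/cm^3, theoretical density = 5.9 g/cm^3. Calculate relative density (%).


Relative = 5.08 / 5.9 * 100 = 86.1%

86.1


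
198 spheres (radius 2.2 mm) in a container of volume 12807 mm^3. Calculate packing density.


V_sphere = 4/3*pi*2.2^3 = 44.6022 mm^3
Total V = 198*44.6022 = 8831.2356 mm^3
PD = 8831.2356 / 12807 = 0.69

0.69


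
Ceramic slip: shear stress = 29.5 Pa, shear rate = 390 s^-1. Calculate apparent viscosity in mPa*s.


eta = tau/gamma * 1000 = 29.5/390 * 1000 = 75.6 mPa*s

75.6


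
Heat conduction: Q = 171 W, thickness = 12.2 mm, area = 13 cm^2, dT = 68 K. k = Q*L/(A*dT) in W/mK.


k = 171*12.2/1000/(13/10000*68) = 23.6 W/mK

23.6


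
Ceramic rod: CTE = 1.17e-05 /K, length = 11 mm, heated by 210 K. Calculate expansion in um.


dL = 1.17e-05 * 11 * 210 * 1000 = 27.027 um

27.027


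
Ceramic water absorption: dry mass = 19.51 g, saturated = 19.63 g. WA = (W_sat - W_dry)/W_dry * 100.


WA = (19.63 - 19.51) / 19.51 * 100 = 0.62%

0.62


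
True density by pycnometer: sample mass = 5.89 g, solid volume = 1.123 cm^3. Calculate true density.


TD = 5.89 / 1.123 = 5.245 g/cm^3

5.245


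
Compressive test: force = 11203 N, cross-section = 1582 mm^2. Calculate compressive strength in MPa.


CS = 11203 / 1582 = 7.1 MPa

7.1


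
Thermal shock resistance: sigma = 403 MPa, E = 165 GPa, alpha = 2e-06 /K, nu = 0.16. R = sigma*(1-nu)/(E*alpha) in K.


R = 403*(1-0.16)/(165*1000*2e-06) = 1026 K

1026


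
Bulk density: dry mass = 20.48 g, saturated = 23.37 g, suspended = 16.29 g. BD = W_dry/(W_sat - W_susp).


BD = 20.48 / (23.37 - 16.29) = 20.48 / 7.08 = 2.893 g/cm^3

2.893


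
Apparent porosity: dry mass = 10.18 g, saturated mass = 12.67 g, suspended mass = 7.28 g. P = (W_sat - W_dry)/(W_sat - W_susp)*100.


P = (12.67 - 10.18) / (12.67 - 7.28) * 100 = 2.49 / 5.39 * 100 = 46.2%

46.2


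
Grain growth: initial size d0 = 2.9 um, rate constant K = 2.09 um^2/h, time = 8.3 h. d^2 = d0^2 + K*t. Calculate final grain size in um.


d^2 = 2.9^2 + 2.09*8.3 = 25.757
d = sqrt(25.757) = 5.08 um

5.08
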